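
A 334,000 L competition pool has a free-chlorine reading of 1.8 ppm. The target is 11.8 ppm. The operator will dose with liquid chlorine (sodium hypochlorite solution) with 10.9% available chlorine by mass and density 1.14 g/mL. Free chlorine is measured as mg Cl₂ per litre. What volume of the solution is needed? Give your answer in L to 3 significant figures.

Chlorine deficit: 11.8 − 1.8 = 10 ppm = 10 mg/L as Cl₂.
Cl₂ equivalent needed: 10 mg/L × 334,000 L = 3,340,000 mg = 3340 g.
Product at 10.9% available chlorine: 3340 / 0.109 = 30,640 g.
Volume at density 1.14 g/mL: 30,640 g ÷ 1.14 g/mL = 26,880 mL.

26.9 L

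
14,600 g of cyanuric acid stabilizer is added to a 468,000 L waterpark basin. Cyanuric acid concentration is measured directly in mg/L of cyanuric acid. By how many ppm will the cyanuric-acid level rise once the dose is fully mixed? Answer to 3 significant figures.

31.2 ppm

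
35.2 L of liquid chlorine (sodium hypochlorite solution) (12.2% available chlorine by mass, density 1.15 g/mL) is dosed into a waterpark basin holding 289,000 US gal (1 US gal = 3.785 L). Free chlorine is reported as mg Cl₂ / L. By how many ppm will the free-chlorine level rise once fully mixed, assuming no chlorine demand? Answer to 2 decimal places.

Volume: 289,000 US gal × 3.785 L/gal = 1,093,865 L.
Mass of solution: 35.2 L × 1000 mL/L × 1.15 g/mL = 40,480 g.
Available chlorine delivered: 40,480 g × 0.122 = 4939 g as Cl₂.
Concentration rise: 4939 g / 1,093,865 L = 4.515 mg/L = 4.51 ppm.

4.51 ppm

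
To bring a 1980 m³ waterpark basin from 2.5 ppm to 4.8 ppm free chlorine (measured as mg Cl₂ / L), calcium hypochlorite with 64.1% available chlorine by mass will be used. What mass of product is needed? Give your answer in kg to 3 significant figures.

7.10 kg

Volume: 1980 m³ = 1,980,000 L.
Chlorine deficit: 4.8 − 2.5 = 2.3 ppm = 2.3 mg/L as Cl₂.
Cl₂ equivalent needed: 2.3 mg/L × 1,980,000 L = 4,554,000 mg = 4554 g.
Product at 64.1% available chlorine: 4554 / 0.641 = 7105 g.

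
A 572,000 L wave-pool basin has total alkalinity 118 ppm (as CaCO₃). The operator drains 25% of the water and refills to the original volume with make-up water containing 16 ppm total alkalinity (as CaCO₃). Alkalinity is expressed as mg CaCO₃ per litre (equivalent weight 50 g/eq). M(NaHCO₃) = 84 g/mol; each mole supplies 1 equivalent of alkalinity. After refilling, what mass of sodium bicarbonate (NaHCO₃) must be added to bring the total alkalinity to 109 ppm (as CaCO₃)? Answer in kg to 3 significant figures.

15.9 kg

After draining 25% and refilling: 118 × 0.75 + 16 × 0.25 = 92.5 ppm.
Deficit to target: 109 − 92.5 = 16.5 mg/L.
As CaCO₃: 16.5 mg/L × 572,000 L = 9438 g; ÷ 50 g/eq ÷ 1 = 188.8 mol NaHCO₃.
Mass: 188.8 × 84 = 15,860 g.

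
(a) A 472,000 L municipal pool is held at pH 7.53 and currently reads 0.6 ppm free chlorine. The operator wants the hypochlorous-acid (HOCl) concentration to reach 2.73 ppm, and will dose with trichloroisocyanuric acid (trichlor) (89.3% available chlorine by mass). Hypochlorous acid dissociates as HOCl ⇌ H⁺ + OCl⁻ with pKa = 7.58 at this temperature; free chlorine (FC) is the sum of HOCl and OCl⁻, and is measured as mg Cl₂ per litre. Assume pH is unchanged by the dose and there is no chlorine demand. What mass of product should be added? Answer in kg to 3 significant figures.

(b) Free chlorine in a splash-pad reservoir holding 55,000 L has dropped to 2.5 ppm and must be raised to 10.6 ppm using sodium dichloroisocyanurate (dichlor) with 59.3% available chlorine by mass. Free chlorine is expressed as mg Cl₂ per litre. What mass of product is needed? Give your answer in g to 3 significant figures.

(a) 2.41 kg; (b) 751 g

(a) [OCl⁻]/[HOCl] = 10^(pH − pKa) = 10^(7.53 − 7.58) = 0.8913; fraction as HOCl = 1/(1 + 0.8913) = 0.5288.
(a) Free chlorine required for 2.73 ppm HOCl: 2.73 / 0.5288 = 5.163 ppm.
(a) FC to add: 5.163 − 0.6 = 4.563 mg/L as Cl₂.
(a) Cl₂ equivalent: 4.563 mg/L × 472,000 L = 2154 g.
(a) Product at 89.3% available Cl: 2154 / 0.893 = 2412 g.

(b) Chlorine deficit: 10.6 − 2.5 = 8.1 ppm = 8.1 mg/L as Cl₂.
(b) Cl₂ equivalent needed: 8.1 mg/L × 55,000 L = 445,500 mg = 445.5 g.
(b) Product at 59.3% available chlorine: 445.5 / 0.593 = 751.3 g.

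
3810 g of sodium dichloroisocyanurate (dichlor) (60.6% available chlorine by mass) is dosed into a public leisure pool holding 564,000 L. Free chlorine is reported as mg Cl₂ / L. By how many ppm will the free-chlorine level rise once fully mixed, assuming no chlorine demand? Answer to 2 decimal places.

Available chlorine delivered: 3810 g × 0.606 = 2309 g as Cl₂.
Concentration rise: 2309 g / 564,000 L = 4.094 mg/L = 4.09 ppm.

4.09 ppm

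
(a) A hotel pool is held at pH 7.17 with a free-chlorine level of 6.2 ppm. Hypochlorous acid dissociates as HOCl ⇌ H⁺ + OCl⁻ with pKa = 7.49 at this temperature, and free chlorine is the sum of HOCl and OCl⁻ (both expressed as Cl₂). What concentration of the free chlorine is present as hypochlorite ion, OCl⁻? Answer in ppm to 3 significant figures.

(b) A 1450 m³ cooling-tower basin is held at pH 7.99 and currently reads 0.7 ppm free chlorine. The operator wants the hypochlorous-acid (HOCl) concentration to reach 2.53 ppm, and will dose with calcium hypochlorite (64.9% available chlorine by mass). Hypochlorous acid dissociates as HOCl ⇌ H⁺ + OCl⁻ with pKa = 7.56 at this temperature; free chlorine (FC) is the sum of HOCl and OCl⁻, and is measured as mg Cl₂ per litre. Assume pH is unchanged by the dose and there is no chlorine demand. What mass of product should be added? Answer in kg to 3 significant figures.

(a) 2.01 ppm; (b) 19.3 kg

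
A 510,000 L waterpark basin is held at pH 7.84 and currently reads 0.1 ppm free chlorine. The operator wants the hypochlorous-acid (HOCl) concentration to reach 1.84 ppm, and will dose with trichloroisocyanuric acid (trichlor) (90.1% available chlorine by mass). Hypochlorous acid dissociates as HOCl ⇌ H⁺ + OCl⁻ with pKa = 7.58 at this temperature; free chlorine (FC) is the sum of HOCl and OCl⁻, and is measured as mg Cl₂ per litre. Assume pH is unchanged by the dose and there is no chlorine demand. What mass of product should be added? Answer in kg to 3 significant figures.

2.88 kg

[OCl⁻]/[HOCl] = 10^(pH − pKa) = 10^(7.84 − 7.58) = 1.82; fraction as HOCl = 1/(1 + 1.82) = 0.3546.
Free chlorine required for 1.84 ppm HOCl: 1.84 / 0.3546 = 5.188 ppm.
FC to add: 5.188 − 0.1 = 5.088 mg/L as Cl₂.
Cl₂ equivalent: 5.088 mg/L × 510,000 L = 2595 g.
Product at 90.1% available Cl: 2595 / 0.901 = 2880 g.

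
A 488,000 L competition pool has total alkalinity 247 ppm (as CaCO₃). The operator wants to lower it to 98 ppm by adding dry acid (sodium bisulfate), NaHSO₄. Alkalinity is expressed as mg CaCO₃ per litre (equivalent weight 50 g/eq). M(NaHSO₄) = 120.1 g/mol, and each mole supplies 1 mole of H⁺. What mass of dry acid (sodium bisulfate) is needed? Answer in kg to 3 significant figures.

Alkalinity to neutralize: (247 − 98) = 149 mg/L as CaCO₃ × 488,000 L = 72,710 g as CaCO₃.
Equivalents of H⁺ required: 72,710 ÷ 50 g/eq = 1454 eq = 1454 mol NaHSO₄.
Mass of NaHSO₄: 1454 × 120.1 = 174,700 g.

175 kg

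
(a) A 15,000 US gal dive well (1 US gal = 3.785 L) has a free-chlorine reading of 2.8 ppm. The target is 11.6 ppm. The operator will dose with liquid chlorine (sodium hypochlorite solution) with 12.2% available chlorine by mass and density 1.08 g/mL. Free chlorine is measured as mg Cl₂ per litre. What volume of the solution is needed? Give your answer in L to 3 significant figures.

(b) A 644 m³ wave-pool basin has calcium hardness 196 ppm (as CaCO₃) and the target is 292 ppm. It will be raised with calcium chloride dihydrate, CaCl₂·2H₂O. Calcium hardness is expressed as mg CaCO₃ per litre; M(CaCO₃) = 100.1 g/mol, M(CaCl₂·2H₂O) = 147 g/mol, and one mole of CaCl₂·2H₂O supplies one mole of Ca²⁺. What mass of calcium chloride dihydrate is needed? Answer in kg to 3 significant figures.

(a) Volume: 15,000 US gal × 3.785 L/gal = 56,775 L.
(a) Chlorine deficit: 11.6 − 2.8 = 8.8 ppm = 8.8 mg/L as Cl₂.
(a) Cl₂ equivalent needed: 8.8 mg/L × 56,775 L = 499,600 mg = 499.6 g.
(a) Product at 12.2% available chlorine: 499.6 / 0.122 = 4095 g.
(a) Volume at density 1.08 g/mL: 4095 g ÷ 1.08 g/mL = 3792 mL.

(b) Volume: 644 m³ = 644,000 L.
(b) Hardness to add: (292 − 196) = 96 mg/L as CaCO₃ × 644,000 L = 61,820 g as CaCO₃.
(b) Moles of Ca²⁺ (1 mol Ca²⁺ ≡ 1 mol CaCO₃): 61,820 / 100.1 g/mol = 617.6 mol.
(b) Mass of CaCl₂·2H₂O: 617.6 × 147 = 90,790 g.

(a) 3.79 L; (b) 90.8 kg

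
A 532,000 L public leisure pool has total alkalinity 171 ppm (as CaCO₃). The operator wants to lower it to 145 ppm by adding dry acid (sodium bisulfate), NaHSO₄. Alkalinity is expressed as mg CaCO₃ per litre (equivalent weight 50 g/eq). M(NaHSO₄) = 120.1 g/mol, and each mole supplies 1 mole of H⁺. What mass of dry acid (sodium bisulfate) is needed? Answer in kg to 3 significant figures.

33.2 kg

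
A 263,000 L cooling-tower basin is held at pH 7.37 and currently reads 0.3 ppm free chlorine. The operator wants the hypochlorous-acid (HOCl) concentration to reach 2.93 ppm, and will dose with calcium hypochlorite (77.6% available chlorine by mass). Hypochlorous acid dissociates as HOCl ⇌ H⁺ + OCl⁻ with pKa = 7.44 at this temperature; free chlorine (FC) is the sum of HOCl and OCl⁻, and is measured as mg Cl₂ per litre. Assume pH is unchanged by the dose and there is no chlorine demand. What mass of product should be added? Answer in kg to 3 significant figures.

[OCl⁻]/[HOCl] = 10^(pH − pKa) = 10^(7.37 − 7.44) = 0.8511; fraction as HOCl = 1/(1 + 0.8511) = 0.5402.
Free chlorine required for 2.93 ppm HOCl: 2.93 / 0.5402 = 5.424 ppm.
FC to add: 5.424 − 0.3 = 5.124 mg/L as Cl₂.
Cl₂ equivalent: 5.124 mg/L × 263,000 L = 1348 g.
Product at 77.6% available Cl: 1348 / 0.776 = 1737 g.

1.74 kg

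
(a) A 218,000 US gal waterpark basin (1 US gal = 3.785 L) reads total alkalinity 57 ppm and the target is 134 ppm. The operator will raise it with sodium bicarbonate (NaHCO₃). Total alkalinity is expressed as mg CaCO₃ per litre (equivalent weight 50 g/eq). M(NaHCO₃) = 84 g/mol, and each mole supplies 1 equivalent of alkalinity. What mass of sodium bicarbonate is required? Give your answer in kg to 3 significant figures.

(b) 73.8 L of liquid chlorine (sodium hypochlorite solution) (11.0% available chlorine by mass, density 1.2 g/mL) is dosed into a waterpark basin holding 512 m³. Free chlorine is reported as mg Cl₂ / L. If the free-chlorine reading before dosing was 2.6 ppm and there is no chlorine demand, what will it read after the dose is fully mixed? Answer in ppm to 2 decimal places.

(a) 107 kg; (b) 21.63 ppm

(a) Volume: 218,000 US gal × 3.785 L/gal = 825,130 L.
(a) Alkalinity to add: (134 − 57) = 77 mg/L as CaCO₃ × 825,130 L = 63,540 g as CaCO₃.
(a) Equivalents: 63,540 g ÷ 50 g/eq = 1271 eq.
(a) NaHCO₃ supplies 1 eq per mole → 1271 mol.
(a) Mass: 1271 mol × 84 g/mol = 106,700 g.

(b) Volume: 512 m³ = 512,000 L.
(b) Mass of solution: 73.8 L × 1000 mL/L × 1.2 g/mL = 88,560 g.
(b) Available chlorine delivered: 88,560 g × 0.11 = 9742 g as Cl₂.
(b) Concentration rise: 9742 g / 512,000 L = 19.03 mg/L = 19.03 ppm.
(b) Final FC: 2.6 + 19.03 = 21.63 ppm.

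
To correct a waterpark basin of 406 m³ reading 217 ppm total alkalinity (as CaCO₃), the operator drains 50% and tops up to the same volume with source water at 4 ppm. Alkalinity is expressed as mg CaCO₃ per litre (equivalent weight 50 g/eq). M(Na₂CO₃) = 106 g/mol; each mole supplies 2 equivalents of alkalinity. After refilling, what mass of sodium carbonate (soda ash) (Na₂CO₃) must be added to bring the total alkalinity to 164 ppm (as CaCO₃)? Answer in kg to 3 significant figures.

Volume: 406 m³ = 406,000 L.
After draining 50% and refilling: 217 × 0.50 + 4 × 0.50 = 110.5 ppm.
Deficit to target: 164 − 110.5 = 53.5 mg/L.
As CaCO₃: 53.5 mg/L × 406,000 L = 21,720 g; ÷ 50 g/eq ÷ 2 = 217.2 mol Na₂CO₃.
Mass: 217.2 × 106 = 23,020 g.

23.0 kg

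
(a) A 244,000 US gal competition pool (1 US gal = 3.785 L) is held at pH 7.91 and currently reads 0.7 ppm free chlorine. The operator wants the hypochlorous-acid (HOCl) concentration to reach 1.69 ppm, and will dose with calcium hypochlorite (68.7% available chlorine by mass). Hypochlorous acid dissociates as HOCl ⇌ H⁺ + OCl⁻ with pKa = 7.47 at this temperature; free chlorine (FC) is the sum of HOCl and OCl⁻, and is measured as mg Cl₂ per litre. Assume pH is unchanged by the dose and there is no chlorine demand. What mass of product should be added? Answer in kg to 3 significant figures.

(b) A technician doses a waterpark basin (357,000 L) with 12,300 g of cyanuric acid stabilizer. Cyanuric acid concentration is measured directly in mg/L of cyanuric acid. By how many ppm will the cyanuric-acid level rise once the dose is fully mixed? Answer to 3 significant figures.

(a) 7.59 kg; (b) 34.5 ppm

(a) Volume: 244,000 US gal × 3.785 L/gal = 923,540 L.
(a) [OCl⁻]/[HOCl] = 10^(pH − pKa) = 10^(7.91 − 7.47) = 2.754; fraction as HOCl = 1/(1 + 2.754) = 0.2664.
(a) Free chlorine required for 1.69 ppm HOCl: 1.69 / 0.2664 = 6.345 ppm.
(a) FC to add: 6.345 − 0.7 = 5.645 mg/L as Cl₂.
(a) Cl₂ equivalent: 5.645 mg/L × 923,540 L = 5213 g.
(a) Product at 68.7% available Cl: 5213 / 0.687 = 7588 g.

(b) Rise: 12,300 g / 357,000 L × 1000 = 34.45 mg/L.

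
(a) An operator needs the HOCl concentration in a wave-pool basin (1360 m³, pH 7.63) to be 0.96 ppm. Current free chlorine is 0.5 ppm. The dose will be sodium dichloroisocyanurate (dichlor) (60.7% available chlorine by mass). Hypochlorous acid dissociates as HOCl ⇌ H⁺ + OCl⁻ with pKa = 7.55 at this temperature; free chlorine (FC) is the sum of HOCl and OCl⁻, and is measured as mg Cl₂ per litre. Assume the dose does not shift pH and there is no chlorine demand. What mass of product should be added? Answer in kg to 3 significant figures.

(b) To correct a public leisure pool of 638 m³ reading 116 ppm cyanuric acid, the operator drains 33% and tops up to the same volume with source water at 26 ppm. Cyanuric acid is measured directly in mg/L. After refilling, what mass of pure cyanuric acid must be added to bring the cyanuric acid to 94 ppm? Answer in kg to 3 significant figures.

(a) 3.62 kg; (b) 4.91 kg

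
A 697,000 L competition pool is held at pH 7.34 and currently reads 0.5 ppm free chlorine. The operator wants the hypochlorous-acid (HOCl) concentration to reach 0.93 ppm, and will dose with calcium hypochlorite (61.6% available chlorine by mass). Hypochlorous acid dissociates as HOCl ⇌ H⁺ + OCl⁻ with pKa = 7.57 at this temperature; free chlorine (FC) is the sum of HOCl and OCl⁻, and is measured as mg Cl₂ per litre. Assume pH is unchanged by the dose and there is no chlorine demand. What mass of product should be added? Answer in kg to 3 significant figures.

[OCl⁻]/[HOCl] = 10^(pH − pKa) = 10^(7.34 − 7.57) = 0.5888; fraction as HOCl = 1/(1 + 0.5888) = 0.6294.
Free chlorine required for 0.93 ppm HOCl: 0.93 / 0.6294 = 1.478 ppm.
FC to add: 1.478 − 0.5 = 0.9776 mg/L as Cl₂.
Cl₂ equivalent: 0.9776 mg/L × 697,000 L = 681.4 g.
Product at 61.6% available Cl: 681.4 / 0.616 = 1106 g.

1.11 kg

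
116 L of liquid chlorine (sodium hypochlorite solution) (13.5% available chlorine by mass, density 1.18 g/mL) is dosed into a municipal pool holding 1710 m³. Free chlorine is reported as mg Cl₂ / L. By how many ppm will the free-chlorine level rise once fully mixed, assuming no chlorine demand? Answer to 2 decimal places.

10.81 ppm

Volume: 1710 m³ = 1,710,000 L.
Mass of solution: 116 L × 1000 mL/L × 1.18 g/mL = 136,900 g.
Available chlorine delivered: 136,900 g × 0.135 = 18,480 g as Cl₂.
Concentration rise: 18,480 g / 1,710,000 L = 10.81 mg/L = 10.81 ppm.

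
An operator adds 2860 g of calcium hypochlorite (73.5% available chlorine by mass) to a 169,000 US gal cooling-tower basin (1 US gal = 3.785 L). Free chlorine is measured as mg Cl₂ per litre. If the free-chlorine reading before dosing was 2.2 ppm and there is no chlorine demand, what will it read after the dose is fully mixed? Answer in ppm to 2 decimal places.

5.49 ppm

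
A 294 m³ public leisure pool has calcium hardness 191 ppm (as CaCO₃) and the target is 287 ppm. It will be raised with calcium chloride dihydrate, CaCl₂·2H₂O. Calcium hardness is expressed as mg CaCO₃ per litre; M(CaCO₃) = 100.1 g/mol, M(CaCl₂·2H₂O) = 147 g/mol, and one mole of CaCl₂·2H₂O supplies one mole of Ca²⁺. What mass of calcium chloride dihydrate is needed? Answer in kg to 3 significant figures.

Volume: 294 m³ = 294,000 L.
Hardness to add: (287 − 191) = 96 mg/L as CaCO₃ × 294,000 L = 28,220 g as CaCO₃.
Moles of Ca²⁺ (1 mol Ca²⁺ ≡ 1 mol CaCO₃): 28,220 / 100.1 g/mol = 282 mol.
Mass of CaCl₂·2H₂O: 282 × 147 = 41,450 g.

41.4 kg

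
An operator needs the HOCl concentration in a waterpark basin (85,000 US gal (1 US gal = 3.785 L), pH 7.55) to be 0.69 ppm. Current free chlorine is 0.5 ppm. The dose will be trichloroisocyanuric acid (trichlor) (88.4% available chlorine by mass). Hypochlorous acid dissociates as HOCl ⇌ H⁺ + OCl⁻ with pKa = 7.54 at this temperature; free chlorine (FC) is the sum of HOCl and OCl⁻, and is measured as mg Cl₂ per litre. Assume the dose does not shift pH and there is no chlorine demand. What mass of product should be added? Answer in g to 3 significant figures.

326 g

Volume: 85,000 US gal × 3.785 L/gal = 321,725 L.
[OCl⁻]/[HOCl] = 10^(pH − pKa) = 10^(7.55 − 7.54) = 1.023; fraction as HOCl = 1/(1 + 1.023) = 0.4942.
Free chlorine required for 0.69 ppm HOCl: 0.69 / 0.4942 = 1.396 ppm.
FC to add: 1.396 − 0.5 = 0.8961 mg/L as Cl₂.
Cl₂ equivalent: 0.8961 mg/L × 321,725 L = 288.3 g.
Product at 88.4% available Cl: 288.3 / 0.884 = 326.1 g.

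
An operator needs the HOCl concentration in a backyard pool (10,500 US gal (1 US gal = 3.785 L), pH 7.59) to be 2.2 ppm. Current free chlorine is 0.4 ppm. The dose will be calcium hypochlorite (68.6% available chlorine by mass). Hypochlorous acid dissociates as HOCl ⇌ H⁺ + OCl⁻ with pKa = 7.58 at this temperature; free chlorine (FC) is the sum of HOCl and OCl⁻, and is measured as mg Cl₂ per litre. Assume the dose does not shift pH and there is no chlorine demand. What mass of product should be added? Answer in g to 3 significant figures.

Volume: 10,500 US gal × 3.785 L/gal = 39,742 L.
[OCl⁻]/[HOCl] = 10^(pH − pKa) = 10^(7.59 − 7.58) = 1.023; fraction as HOCl = 1/(1 + 1.023) = 0.4942.
Free chlorine required for 2.2 ppm HOCl: 2.2 / 0.4942 = 4.451 ppm.
FC to add: 4.451 − 0.4 = 4.051 mg/L as Cl₂.
Cl₂ equivalent: 4.051 mg/L × 39,742 L = 161 g.
Product at 68.6% available Cl: 161 / 0.686 = 234.7 g.

235 g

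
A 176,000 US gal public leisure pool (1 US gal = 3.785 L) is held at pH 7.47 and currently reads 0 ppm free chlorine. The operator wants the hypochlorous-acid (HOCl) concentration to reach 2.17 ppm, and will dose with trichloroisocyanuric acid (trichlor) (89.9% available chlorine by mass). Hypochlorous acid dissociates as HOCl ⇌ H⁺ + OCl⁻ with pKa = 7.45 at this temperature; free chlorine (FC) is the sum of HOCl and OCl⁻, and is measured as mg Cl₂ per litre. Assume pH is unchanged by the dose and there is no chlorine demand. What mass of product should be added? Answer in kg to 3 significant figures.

3.29 kg

Volume: 176,000 US gal × 3.785 L/gal = 666,160 L.
[OCl⁻]/[HOCl] = 10^(pH − pKa) = 10^(7.47 − 7.45) = 1.047; fraction as HOCl = 1/(1 + 1.047) = 0.4885.
Free chlorine required for 2.17 ppm HOCl: 2.17 / 0.4885 = 4.442 ppm.
FC to add: 4.442 − 0 = 4.442 mg/L as Cl₂.
Cl₂ equivalent: 4.442 mg/L × 666,160 L = 2959 g.
Product at 89.9% available Cl: 2959 / 0.899 = 3292 g.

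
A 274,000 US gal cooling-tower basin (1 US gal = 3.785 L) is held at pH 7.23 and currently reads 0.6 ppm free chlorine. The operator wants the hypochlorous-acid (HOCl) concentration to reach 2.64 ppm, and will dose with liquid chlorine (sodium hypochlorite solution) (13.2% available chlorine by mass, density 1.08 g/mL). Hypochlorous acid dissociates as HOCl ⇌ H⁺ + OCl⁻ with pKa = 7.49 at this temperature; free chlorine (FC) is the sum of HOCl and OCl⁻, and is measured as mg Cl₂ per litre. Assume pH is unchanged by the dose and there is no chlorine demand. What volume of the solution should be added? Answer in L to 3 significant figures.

Volume: 274,000 US gal × 3.785 L/gal = 1,037,090 L.
[OCl⁻]/[HOCl] = 10^(pH − pKa) = 10^(7.23 − 7.49) = 0.5495; fraction as HOCl = 1/(1 + 0.5495) = 0.6454.
Free chlorine required for 2.64 ppm HOCl: 2.64 / 0.6454 = 4.091 ppm.
FC to add: 4.091 − 0.6 = 3.491 mg/L as Cl₂.
Cl₂ equivalent: 3.491 mg/L × 1,037,090 L = 3620 g.
Product at 13.2% available Cl: 3620 / 0.132 = 27,430 g.
Volume: 27,430 g ÷ 1.08 g/mL = 25,390 mL.

25.4 L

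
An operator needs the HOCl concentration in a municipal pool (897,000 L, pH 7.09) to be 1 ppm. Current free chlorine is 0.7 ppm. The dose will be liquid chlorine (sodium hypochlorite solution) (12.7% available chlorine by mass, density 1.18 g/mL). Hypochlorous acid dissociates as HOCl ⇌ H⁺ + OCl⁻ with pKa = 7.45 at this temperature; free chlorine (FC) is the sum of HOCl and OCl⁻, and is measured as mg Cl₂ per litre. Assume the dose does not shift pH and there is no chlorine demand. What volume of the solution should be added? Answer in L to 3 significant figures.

[OCl⁻]/[HOCl] = 10^(pH − pKa) = 10^(7.09 − 7.45) = 0.4365; fraction as HOCl = 1/(1 + 0.4365) = 0.6961.
Free chlorine required for 1 ppm HOCl: 1 / 0.6961 = 1.437 ppm.
FC to add: 1.437 − 0.7 = 0.7365 mg/L as Cl₂.
Cl₂ equivalent: 0.7365 mg/L × 897,000 L = 660.7 g.
Product at 12.7% available Cl: 660.7 / 0.127 = 5202 g.
Volume: 5202 g ÷ 1.18 g/mL = 4408 mL.

4.41 L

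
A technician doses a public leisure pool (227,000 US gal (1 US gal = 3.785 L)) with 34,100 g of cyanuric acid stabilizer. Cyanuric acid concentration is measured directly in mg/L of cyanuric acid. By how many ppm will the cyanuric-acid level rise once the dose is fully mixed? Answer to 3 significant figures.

Volume: 227,000 US gal × 3.785 L/gal = 859,195 L.
Rise: 34,100 g / 859,195 L × 1000 = 39.69 mg/L.

39.7 ppm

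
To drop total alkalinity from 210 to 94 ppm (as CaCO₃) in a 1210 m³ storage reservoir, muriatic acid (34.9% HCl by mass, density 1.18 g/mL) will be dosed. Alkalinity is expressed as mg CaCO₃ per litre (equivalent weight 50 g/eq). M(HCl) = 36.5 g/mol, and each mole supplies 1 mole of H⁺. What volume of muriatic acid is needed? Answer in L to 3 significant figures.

249 L

Volume: 1210 m³ = 1,210,000 L.
Alkalinity to neutralize: (210 − 94) = 116 mg/L as CaCO₃ × 1,210,000 L = 140,400 g as CaCO₃.
Equivalents of H⁺ required: 140,400 ÷ 50 g/eq = 2807 eq = 2807 mol HCl.
Mass of HCl: 2807 × 36.5 = 102,500 g.
Mass of 34.9% solution: 102,500 / 0.349 = 293,600 g.
Volume: 293,600 g ÷ 1.18 g/mL = 248,800 mL.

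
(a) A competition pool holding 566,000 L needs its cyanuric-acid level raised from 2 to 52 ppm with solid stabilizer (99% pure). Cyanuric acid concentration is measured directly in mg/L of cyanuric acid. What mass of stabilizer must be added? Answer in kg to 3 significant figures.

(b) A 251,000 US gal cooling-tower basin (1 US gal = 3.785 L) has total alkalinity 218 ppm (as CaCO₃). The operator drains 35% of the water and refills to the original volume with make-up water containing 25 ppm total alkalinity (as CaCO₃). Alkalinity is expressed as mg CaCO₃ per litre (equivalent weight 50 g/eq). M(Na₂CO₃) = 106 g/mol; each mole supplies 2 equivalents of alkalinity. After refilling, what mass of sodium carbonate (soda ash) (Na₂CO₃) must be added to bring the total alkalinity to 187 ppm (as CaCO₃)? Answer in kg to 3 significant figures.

(a) 28.6 kg; (b) 36.8 kg

(a) CYA to add: (52 − 2) = 50 mg/L × 566,000 L = 28,300 g cyanuric acid.
(a) At 99% purity: 28,300 / 0.99 = 28,590 g product.

(b) Volume: 251,000 US gal × 3.785 L/gal = 950,035 L.
(b) After draining 35% and refilling: 218 × 0.65 + 25 × 0.35 = 150.45 ppm.
(b) Deficit to target: 187 − 150.45 = 36.55 mg/L.
(b) As CaCO₃: 36.55 mg/L × 950,035 L = 34,720 g; ÷ 50 g/eq ÷ 2 = 347.2 mol Na₂CO₃.
(b) Mass: 347.2 × 106 = 36,810 g.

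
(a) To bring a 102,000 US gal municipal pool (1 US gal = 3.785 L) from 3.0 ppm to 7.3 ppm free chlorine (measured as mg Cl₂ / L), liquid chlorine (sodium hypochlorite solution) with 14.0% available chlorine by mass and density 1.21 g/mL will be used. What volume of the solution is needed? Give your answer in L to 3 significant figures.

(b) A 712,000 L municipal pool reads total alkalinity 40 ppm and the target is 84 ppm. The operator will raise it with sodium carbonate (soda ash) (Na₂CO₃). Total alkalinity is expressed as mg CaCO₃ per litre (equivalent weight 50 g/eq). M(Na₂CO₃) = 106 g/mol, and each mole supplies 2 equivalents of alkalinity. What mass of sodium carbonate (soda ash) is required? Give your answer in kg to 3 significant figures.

(a) Volume: 102,000 US gal × 3.785 L/gal = 386,070 L.
(a) Chlorine deficit: 7.3 − 3.0 = 4.3 ppm = 4.3 mg/L as Cl₂.
(a) Cl₂ equivalent needed: 4.3 mg/L × 386,070 L = 1,660,000 mg = 1660 g.
(a) Product at 14.0% available chlorine: 1660 / 0.14 = 11,860 g.
(a) Volume at density 1.21 g/mL: 11,860 g ÷ 1.21 g/mL = 9800 mL.

(b) Alkalinity to add: (84 − 40) = 44 mg/L as CaCO₃ × 712,000 L = 31,330 g as CaCO₃.
(b) Equivalents: 31,330 g ÷ 50 g/eq = 626.6 eq.
(b) Each mole of Na₂CO₃ supplies 2 eq, so 626.6 / 2 = 313.3 mol.
(b) Mass: 313.3 mol × 106 g/mol = 33,210 g.

(a) 9.80 L; (b) 33.2 kg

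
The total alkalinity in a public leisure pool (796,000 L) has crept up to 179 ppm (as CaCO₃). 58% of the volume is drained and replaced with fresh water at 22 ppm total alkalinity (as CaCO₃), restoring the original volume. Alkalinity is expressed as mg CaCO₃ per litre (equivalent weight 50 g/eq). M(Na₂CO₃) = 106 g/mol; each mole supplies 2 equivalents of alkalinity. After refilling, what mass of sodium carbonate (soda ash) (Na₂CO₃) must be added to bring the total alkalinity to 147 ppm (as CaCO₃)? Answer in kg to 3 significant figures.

After draining 58% and refilling: 179 × 0.42 + 22 × 0.58 = 87.94 ppm.
Deficit to target: 147 − 87.94 = 59.06 mg/L.
As CaCO₃: 59.06 mg/L × 796,000 L = 47,010 g; ÷ 50 g/eq ÷ 2 = 470.1 mol Na₂CO₃.
Mass: 470.1 × 106 = 49,830 g.

49.8 kg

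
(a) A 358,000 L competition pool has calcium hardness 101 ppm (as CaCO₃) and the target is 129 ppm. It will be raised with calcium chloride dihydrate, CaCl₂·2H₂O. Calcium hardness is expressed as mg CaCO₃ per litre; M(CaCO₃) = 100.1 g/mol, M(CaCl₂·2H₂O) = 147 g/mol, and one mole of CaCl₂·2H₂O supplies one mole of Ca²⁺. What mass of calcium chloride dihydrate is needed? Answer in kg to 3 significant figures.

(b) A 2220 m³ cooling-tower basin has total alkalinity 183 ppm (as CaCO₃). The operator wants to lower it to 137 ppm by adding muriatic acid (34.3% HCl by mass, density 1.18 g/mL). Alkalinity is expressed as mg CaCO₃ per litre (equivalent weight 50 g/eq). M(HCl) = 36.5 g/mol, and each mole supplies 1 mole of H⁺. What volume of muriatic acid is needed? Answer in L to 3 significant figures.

(a) 14.7 kg; (b) 184 L

(a) Hardness to add: (129 − 101) = 28 mg/L as CaCO₃ × 358,000 L = 10,020 g as CaCO₃.
(a) Moles of Ca²⁺ (1 mol Ca²⁺ ≡ 1 mol CaCO₃): 10,020 / 100.1 g/mol = 100.1 mol.
(a) Mass of CaCl₂·2H₂O: 100.1 × 147 = 14,720 g.

(b) Volume: 2220 m³ = 2,220,000 L.
(b) Alkalinity to neutralize: (183 − 137) = 46 mg/L as CaCO₃ × 2,220,000 L = 102,100 g as CaCO₃.
(b) Equivalents of H⁺ required: 102,100 ÷ 50 g/eq = 2042 eq = 2042 mol HCl.
(b) Mass of HCl: 2042 × 36.5 = 74,550 g.
(b) Mass of 34.3% solution: 74,550 / 0.343 = 217,300 g.
(b) Volume: 217,300 g ÷ 1.18 g/mL = 184,200 mL.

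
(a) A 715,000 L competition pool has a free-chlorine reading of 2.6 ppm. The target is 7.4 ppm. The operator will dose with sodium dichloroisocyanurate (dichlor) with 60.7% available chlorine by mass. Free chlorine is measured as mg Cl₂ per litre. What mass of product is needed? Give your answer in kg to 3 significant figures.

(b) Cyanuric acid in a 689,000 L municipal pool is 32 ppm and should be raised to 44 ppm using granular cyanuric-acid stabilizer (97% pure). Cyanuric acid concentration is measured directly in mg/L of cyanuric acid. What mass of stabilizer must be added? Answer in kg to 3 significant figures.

(a) 5.65 kg; (b) 8.52 kg

(a) Chlorine deficit: 7.4 − 2.6 = 4.8 ppm = 4.8 mg/L as Cl₂.
(a) Cl₂ equivalent needed: 4.8 mg/L × 715,000 L = 3,432,000 mg = 3432 g.
(a) Product at 60.7% available chlorine: 3432 / 0.607 = 5654 g.

(b) CYA to add: (44 − 32) = 12 mg/L × 689,000 L = 8268 g cyanuric acid.
(b) At 97% purity: 8268 / 0.97 = 8524 g product.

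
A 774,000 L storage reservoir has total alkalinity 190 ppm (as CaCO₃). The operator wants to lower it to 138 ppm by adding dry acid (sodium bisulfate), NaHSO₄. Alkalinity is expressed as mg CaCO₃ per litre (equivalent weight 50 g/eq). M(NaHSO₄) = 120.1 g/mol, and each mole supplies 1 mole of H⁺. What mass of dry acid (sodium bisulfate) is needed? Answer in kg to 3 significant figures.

Alkalinity to neutralize: (190 − 138) = 52 mg/L as CaCO₃ × 774,000 L = 40,250 g as CaCO₃.
Equivalents of H⁺ required: 40,250 ÷ 50 g/eq = 805 eq = 805 mol NaHSO₄.
Mass of NaHSO₄: 805 × 120.1 = 96,680 g.

96.7 kg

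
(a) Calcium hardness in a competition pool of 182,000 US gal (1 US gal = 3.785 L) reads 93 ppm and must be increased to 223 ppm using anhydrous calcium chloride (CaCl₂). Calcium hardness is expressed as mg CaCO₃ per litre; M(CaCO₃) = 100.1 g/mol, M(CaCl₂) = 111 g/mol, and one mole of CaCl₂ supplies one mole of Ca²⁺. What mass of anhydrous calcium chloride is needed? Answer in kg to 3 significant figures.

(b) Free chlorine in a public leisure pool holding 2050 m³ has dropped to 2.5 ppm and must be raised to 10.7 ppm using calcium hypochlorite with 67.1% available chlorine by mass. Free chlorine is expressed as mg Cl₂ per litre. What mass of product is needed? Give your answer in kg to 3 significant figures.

(a) Volume: 182,000 US gal × 3.785 L/gal = 688,870 L.
(a) Hardness to add: (223 − 93) = 130 mg/L as CaCO₃ × 688,870 L = 89,550 g as CaCO₃.
(a) Moles of Ca²⁺ (1 mol Ca²⁺ ≡ 1 mol CaCO₃): 89,550 / 100.1 g/mol = 894.6 mol.
(a) Mass of CaCl₂: 894.6 × 111 = 99,300 g.

(b) Volume: 2050 m³ = 2,050,000 L.
(b) Chlorine deficit: 10.7 − 2.5 = 8.2 ppm = 8.2 mg/L as Cl₂.
(b) Cl₂ equivalent needed: 8.2 mg/L × 2,050,000 L = 16,810,000 mg = 16,810 g.
(b) Product at 67.1% available chlorine: 16,810 / 0.671 = 25,050 g.

(a) 99.3 kg; (b) 25.1 kg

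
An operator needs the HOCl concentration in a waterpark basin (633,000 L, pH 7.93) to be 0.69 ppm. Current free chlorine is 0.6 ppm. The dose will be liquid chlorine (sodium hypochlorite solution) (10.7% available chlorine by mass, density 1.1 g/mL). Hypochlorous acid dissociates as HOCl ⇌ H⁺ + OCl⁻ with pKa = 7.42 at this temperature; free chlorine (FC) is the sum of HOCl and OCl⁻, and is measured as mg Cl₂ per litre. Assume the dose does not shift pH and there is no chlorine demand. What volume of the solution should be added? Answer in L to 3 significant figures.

[OCl⁻]/[HOCl] = 10^(pH − pKa) = 10^(7.93 − 7.42) = 3.236; fraction as HOCl = 1/(1 + 3.236) = 0.2361.
Free chlorine required for 0.69 ppm HOCl: 0.69 / 0.2361 = 2.923 ppm.
FC to add: 2.923 − 0.6 = 2.323 mg/L as Cl₂.
Cl₂ equivalent: 2.323 mg/L × 633,000 L = 1470 g.
Product at 10.7% available Cl: 1470 / 0.107 = 13,740 g.
Volume: 13,740 g ÷ 1.1 g/mL = 12,490 mL.

12.5 L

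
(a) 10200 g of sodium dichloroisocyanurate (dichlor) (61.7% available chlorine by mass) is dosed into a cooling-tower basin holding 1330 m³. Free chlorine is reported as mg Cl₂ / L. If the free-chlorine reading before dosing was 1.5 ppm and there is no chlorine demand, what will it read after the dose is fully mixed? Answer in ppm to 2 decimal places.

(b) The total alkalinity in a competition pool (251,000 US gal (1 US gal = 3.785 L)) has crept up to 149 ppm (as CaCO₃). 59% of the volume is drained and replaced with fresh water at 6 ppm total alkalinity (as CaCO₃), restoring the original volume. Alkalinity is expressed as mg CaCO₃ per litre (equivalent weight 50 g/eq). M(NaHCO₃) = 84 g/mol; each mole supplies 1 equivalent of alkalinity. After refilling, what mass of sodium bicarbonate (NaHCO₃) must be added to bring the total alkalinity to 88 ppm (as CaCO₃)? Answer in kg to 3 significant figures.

(a) Volume: 1330 m³ = 1,330,000 L.
(a) Available chlorine delivered: 10,200 g × 0.617 = 6293 g as Cl₂.
(a) Concentration rise: 6293 g / 1,330,000 L = 4.732 mg/L = 4.73 ppm.
(a) Final FC: 1.5 + 4.73 = 6.23 ppm.

(b) Volume: 251,000 US gal × 3.785 L/gal = 950,035 L.
(b) After draining 59% and refilling: 149 × 0.41 + 6 × 0.59 = 64.63 ppm.
(b) Deficit to target: 88 − 64.63 = 23.37 mg/L.
(b) As CaCO₃: 23.37 mg/L × 950,035 L = 22,200 g; ÷ 50 g/eq ÷ 1 = 444 mol NaHCO₃.
(b) Mass: 444 × 84 = 37,300 g.

(a) 6.23 ppm; (b) 37.3 kg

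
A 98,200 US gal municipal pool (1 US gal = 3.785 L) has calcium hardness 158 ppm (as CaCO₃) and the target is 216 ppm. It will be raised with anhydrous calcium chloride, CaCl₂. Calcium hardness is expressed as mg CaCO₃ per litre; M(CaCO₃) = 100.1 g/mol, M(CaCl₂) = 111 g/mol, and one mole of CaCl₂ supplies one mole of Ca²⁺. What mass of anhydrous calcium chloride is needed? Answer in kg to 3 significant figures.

Volume: 98,200 US gal × 3.785 L/gal = 371,687 L.
Hardness to add: (216 − 158) = 58 mg/L as CaCO₃ × 371,687 L = 21,560 g as CaCO₃.
Moles of Ca²⁺ (1 mol Ca²⁺ ≡ 1 mol CaCO₃): 21,560 / 100.1 g/mol = 215.4 mol.
Mass of CaCl₂: 215.4 × 111 = 23,910 g.

23.9 kg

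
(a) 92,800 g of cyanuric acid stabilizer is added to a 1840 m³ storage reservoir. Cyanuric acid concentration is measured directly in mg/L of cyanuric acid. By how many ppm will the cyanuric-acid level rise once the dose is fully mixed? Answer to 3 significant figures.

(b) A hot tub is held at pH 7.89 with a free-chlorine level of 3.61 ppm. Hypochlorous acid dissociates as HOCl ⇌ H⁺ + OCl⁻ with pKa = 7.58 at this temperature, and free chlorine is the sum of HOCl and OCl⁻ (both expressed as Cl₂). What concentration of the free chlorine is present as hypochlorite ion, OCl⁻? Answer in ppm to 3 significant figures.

(a) Volume: 1840 m³ = 1,840,000 L.
(a) Rise: 92,800 g / 1,840,000 L × 1000 = 50.43 mg/L.

(b) [OCl⁻]/[HOCl] = 10^(pH − pKa) = 10^(7.89 − 7.58) = 10^0.31 = 2.042.
(b) Fraction as HOCl = 1 / (1 + 2.042) = 0.3288.
(b) OCl⁻ = (1 − 0.3288) × 3.61 ppm = 2.423 ppm.

(a) 50.4 ppm; (b) 2.42 ppm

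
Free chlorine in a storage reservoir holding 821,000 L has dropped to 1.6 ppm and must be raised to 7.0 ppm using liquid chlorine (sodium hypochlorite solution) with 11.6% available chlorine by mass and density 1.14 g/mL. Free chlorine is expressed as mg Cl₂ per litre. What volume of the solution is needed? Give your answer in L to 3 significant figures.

Chlorine deficit: 7.0 − 1.6 = 5.4 ppm = 5.4 mg/L as Cl₂.
Cl₂ equivalent needed: 5.4 mg/L × 821,000 L = 4,433,000 mg = 4433 g.
Product at 11.6% available chlorine: 4433 / 0.116 = 38,220 g.
Volume at density 1.14 g/mL: 38,220 g ÷ 1.14 g/mL = 33,530 mL.

33.5 L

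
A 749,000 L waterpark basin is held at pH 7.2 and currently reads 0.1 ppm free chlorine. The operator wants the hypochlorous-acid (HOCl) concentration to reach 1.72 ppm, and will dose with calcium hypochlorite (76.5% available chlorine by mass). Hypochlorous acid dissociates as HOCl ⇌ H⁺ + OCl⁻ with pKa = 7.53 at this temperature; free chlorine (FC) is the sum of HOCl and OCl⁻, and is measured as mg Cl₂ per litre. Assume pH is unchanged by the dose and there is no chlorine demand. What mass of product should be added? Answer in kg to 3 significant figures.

[OCl⁻]/[HOCl] = 10^(pH − pKa) = 10^(7.2 − 7.53) = 0.4677; fraction as HOCl = 1/(1 + 0.4677) = 0.6813.
Free chlorine required for 1.72 ppm HOCl: 1.72 / 0.6813 = 2.525 ppm.
FC to add: 2.525 − 0.1 = 2.425 mg/L as Cl₂.
Cl₂ equivalent: 2.425 mg/L × 749,000 L = 1816 g.
Product at 76.5% available Cl: 1816 / 0.765 = 2374 g.

2.37 kg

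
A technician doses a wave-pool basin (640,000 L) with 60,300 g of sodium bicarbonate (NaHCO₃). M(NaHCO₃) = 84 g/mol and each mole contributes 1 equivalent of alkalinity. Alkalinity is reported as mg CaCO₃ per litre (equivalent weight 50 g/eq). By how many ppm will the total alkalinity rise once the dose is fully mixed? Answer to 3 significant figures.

Moles of NaHCO₃: 60,300 g ÷ 84 g/mol = 717.9 mol → 717.9 eq of alkalinity.
As CaCO₃: 717.9 eq × 50 g/eq = 35,890 g.
Rise: 35,890 g / 640,000 L × 1000 = 56.08 mg/L.

56.1 ppm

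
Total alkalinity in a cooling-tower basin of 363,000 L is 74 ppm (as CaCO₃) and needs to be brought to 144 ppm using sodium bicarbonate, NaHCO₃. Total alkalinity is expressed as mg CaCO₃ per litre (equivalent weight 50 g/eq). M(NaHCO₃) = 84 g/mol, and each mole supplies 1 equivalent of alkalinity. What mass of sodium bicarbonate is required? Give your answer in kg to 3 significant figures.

Alkalinity to add: (144 − 74) = 70 mg/L as CaCO₃ × 363,000 L = 25,410 g as CaCO₃.
Equivalents: 25,410 g ÷ 50 g/eq = 508.2 eq.
NaHCO₃ supplies 1 eq per mole → 508.2 mol.
Mass: 508.2 mol × 84 g/mol = 42,690 g.

42.7 kg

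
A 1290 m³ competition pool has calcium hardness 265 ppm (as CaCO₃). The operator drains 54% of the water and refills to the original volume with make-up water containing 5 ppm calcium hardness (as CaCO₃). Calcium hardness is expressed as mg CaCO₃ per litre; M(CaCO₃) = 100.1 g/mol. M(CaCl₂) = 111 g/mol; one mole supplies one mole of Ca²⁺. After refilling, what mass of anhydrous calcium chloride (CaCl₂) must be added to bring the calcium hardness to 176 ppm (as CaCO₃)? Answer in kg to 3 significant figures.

Volume: 1290 m³ = 1,290,000 L.
After draining 54% and refilling: 265 × 0.46 + 5 × 0.54 = 124.6 ppm.
Deficit to target: 176 − 124.6 = 51.4 mg/L.
As CaCO₃: 51.4 mg/L × 1,290,000 L = 66,310 g; ÷ 100.1 = 662.4 mol Ca²⁺.
Mass: 662.4 × 111 = 73,530 g.

73.5 kg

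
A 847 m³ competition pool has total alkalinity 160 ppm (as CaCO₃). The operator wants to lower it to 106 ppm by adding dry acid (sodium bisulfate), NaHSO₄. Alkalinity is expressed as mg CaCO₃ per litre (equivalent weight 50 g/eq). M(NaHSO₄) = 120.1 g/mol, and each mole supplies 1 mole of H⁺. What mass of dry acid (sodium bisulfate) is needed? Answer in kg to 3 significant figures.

110 kg

Volume: 847 m³ = 847,000 L.
Alkalinity to neutralize: (160 − 106) = 54 mg/L as CaCO₃ × 847,000 L = 45,740 g as CaCO₃.
Equivalents of H⁺ required: 45,740 ÷ 50 g/eq = 914.8 eq = 914.8 mol NaHSO₄.
Mass of NaHSO₄: 914.8 × 120.1 = 109,900 g.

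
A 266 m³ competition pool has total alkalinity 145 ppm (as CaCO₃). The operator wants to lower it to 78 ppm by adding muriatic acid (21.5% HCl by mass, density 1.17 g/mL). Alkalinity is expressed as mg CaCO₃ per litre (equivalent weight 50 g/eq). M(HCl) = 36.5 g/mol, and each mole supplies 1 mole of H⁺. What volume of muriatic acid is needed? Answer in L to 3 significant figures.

Volume: 266 m³ = 266,000 L.
Alkalinity to neutralize: (145 − 78) = 67 mg/L as CaCO₃ × 266,000 L = 17,820 g as CaCO₃.
Equivalents of H⁺ required: 17,820 ÷ 50 g/eq = 356.4 eq = 356.4 mol HCl.
Mass of HCl: 356.4 × 36.5 = 13,010 g.
Mass of 21.5% solution: 13,010 / 0.215 = 60,510 g.
Volume: 60,510 g ÷ 1.17 g/mL = 51,720 mL.

51.7 L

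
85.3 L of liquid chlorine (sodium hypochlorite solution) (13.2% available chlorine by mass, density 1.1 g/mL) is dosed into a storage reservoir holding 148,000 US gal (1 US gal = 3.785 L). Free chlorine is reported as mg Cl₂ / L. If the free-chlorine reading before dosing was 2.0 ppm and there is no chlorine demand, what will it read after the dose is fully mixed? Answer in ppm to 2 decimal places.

24.11 ppm

Volume: 148,000 US gal × 3.785 L/gal = 560,180 L.
Mass of solution: 85.3 L × 1000 mL/L × 1.1 g/mL = 93,830 g.
Available chlorine delivered: 93,830 g × 0.132 = 12,390 g as Cl₂.
Concentration rise: 12,390 g / 560,180 L = 22.11 mg/L = 22.11 ppm.
Final FC: 2.0 + 22.11 = 24.11 ppm.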